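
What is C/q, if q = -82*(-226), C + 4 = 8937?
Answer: 8933/18532 ≈ 0.48203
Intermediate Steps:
C = 8933 (C = -4 + 8937 = 8933)
q = 18532
C/q = 8933/18532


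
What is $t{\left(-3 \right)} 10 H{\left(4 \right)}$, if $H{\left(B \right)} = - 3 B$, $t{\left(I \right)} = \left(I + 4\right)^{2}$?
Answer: $-120$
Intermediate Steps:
$t{\left(I \right)} = \left(4 + I\right)^{2}$
$t{\left(-3 \right)} 10 H{\left(4 \right)} = \left(4 - 3\right)^{2} \cdot 10 \left(\left(-3\right) 4\right) = 1^{2} \cdot 10 \left(-12\right) = 1 \cdot 10 \left(-12\right) = 10 \left(-12\right) = -120$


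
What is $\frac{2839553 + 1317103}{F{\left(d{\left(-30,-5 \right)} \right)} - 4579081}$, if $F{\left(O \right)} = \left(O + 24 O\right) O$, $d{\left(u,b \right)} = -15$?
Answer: $- \frac{259791}{285841} \approx -0.90886$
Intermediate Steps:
$F{\left(O \right)} = 25 O^{2}$ ($F{\left(O \right)} = 25 O O = 25 O^{2}$)
$\frac{2839553 + 1317103}{F{\left(d{\left(-30,-5 \right)} \right)} - 4579081} = \frac{2839553 + 1317103}{25 \left(-15\right)^{2} - 4579081} = \frac{4156656}{25 \cdot 225 - 4579081} = \frac{4156656}{5625 - 4579081} = \frac{4156656}{-4573456} = 4156656 \left(- \frac{1}{4573456}\right) = - \frac{259791}{285841}$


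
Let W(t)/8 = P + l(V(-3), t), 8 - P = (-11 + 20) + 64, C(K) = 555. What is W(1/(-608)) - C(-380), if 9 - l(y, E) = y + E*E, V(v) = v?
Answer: -45237633/46208 ≈ -979.00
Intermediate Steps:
P = -65 (P = 8 - ((-11 + 20) + 64) = 8 - (9 + 64) = 8 - 1*73 = 8 - 73 = -65)
l(y, E) = 9 - y - E² (l(y, E) = 9 - (y + E*E) = 9 - (y + E²) = 9 + (-y - E²) = 9 - y - E²)
W(t) = -424 - 8*t² (W(t) = 8*(-65 + (9 - 1*(-3) - t²)) = 8*(-65 + (9 + 3 - t²)) = 8*(-65 + (12 - t²)) = 8*(-53 - t²) = -424 - 8*t²)
W(1/(-608)) - C(-380) = (-424 - 8*(1/(-608))²) - 1*555 = (-424 - 8*(-1/608)²) - 555 = (-424 - 8*1/369664) - 555 = (-424 - 1/46208) - 555 = -19592193/46208 - 555 = -45237633/46208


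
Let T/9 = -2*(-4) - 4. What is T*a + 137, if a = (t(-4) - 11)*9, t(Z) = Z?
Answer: -4723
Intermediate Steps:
a = -135 (a = (-4 - 11)*9 = -15*9 = -135)
T = 36 (T = 9*(-2*(-4) - 4) = 9*(8 - 4) = 9*4 = 36)
T*a + 137 = 36*(-135) + 137 = -4860 + 137 = -4723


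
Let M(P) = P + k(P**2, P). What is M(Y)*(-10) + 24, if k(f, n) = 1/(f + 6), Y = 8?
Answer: -393/7 ≈ -56.143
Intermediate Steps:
k(f, n) = 1/(6 + f)
M(P) = P + 1/(6 + P**2)
M(Y)*(-10) + 24 = (8 + 1/(6 + 8**2))*(-10) + 24 = (8 + 1/(6 + 64))*(-10) + 24 = (8 + 1/70)*(-10) + 24 = (561/70)*(-10) + 24 = -561/7 + 24 = -393/7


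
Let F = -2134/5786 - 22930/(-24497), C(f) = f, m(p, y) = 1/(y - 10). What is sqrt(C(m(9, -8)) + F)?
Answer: sqrt(764571293949034)/38656266 ≈ 0.71530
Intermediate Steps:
m(p, y) = 1/(-10 + y)
F = 3654381/6442711 (F = -2134*1/5786 - 22930*(-1/24497) = -97/263 + 22930/24497 = 3654381/6442711 ≈ 0.56721)
sqrt(C(m(9, -8)) + F) = sqrt(1/(-10 - 8) + 3654381/6442711) = sqrt(1/(-18) + 3654381/6442711) = sqrt(-1/18 + 3654381/6442711) = sqrt(59336147/115968798) = sqrt(764571293949034)/38656266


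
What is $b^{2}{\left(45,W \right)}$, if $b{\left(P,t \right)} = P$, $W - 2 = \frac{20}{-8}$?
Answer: $2025$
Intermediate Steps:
$W = - \frac{1}{2}$ ($W = 2 + \frac{20}{-8} = 2 + 20 \left(- \frac{1}{8}\right) = 2 - \frac{5}{2} = - \frac{1}{2} \approx -0.5$)
$b^{2}{\left(45,W \right)} = 45^{2} = 2025$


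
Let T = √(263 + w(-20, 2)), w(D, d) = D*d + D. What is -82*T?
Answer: -82*√203 ≈ -1168.3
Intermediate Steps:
w(D, d) = D + D*d
T = √203 (T = √(263 - 20*(1 + 2)) = √(263 - 20*3) = √(263 - 60) = √203 ≈ 14.248)
-82*T = -82*√203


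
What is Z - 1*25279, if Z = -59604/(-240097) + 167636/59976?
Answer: -12999115506439/514287774 ≈ -25276.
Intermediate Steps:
Z = 1565132507/514287774 (Z = -59604*(-1/240097) + 167636*(1/59976) = 59604/240097 + 5987/2142 = 1565132507/514287774 ≈ 3.0433)
Z - 1*25279 = 1565132507/514287774 - 1*25279 = 1565132507/514287774 - 25279 = -12999115506439/514287774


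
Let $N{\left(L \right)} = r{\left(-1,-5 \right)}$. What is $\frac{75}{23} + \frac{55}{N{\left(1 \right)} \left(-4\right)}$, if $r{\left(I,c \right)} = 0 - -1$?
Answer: $- \frac{965}{92} \approx -10.489$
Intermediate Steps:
$r{\left(I,c \right)} = 1$ ($r{\left(I,c \right)} = 0 + 1 = 1$)
$N{\left(L \right)} = 1$
$\frac{75}{23} + \frac{55}{N{\left(1 \right)} \left(-4\right)} = \frac{75}{23} + \frac{55}{1 \left(-4\right)} = 75 \cdot \frac{1}{23} + \frac{55}{-4} = \frac{75}{23} + 55 \left(- \frac{1}{4}\right) = \frac{75}{23} - \frac{55}{4} = - \frac{965}{92}$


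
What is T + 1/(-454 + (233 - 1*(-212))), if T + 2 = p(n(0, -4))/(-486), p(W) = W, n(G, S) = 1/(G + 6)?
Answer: -6157/2916 ≈ -2.1115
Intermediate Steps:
n(G, S) = 1/(6 + G)
T = -5833/2916 (T = -2 + 1/((6 + 0)*(-486)) = -2 - 1/486/6 = -2 + (⅙)*(-1/486) = -2 - 1/2916 = -5833/2916 ≈ -2.0003)
T + 1/(-454 + (233 - 1*(-212))) = -5833/2916 + 1/(-454 + (233 - 1*(-212))) = -5833/2916 + 1/(-454 + (233 + 212)) = -5833/2916 + 1/(-454 + 445) = -5833/2916 + 1/(-9) = -5833/2916 - ⅑ = -6157/2916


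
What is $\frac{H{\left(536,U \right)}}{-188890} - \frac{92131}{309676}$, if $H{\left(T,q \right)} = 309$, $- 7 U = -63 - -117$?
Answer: $- \frac{8749157237}{29247349820} \approx -0.29914$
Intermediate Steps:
$U = - \frac{54}{7}$ ($U = - \frac{-63 - -117}{7} = - \frac{-63 + 117}{7} = \left(- \frac{1}{7}\right) 54 = - \frac{54}{7} \approx -7.7143$)
$\frac{H{\left(536,U \right)}}{-188890} - \frac{92131}{309676} = \frac{309}{-188890} - \frac{92131}{309676} = 309 \left(- \frac{1}{188890}\right) - \frac{92131}{309676} = - \frac{309}{188890} - \frac{92131}{309676} = - \frac{8749157237}{29247349820}$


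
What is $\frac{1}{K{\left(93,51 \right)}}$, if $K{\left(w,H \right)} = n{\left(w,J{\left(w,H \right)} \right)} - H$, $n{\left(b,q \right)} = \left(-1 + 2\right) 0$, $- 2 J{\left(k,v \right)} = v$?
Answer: $- \frac{1}{51} \approx -0.019608$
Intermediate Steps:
$J{\left(k,v \right)} = - \frac{v}{2}$
$n{\left(b,q \right)} = 0$ ($n{\left(b,q \right)} = 1 \cdot 0 = 0$)
$K{\left(w,H \right)} = - H$ ($K{\left(w,H \right)} = 0 - H = - H$)
$\frac{1}{K{\left(93,51 \right)}} = \frac{1}{\left(-1\right) 51} = \frac{1}{-51} = - \frac{1}{51}$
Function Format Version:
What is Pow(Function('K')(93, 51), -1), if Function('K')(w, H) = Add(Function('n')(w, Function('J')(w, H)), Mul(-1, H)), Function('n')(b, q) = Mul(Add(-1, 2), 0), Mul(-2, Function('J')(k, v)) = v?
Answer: Rational(-1, 51) ≈ -0.019608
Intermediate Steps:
Function('J')(k, v) = Mul(Rational(-1, 2), v)
Function('n')(b, q) = 0 (Function('n')(b, q) = Mul(1, 0) = 0)
Function('K')(w, H) = Mul(-1, H) (Function('K')(w, H) = Add(0, Mul(-1, H)) = Mul(-1, H))
Pow(Function('K')(93, 51), -1) = Pow(Mul(-1, 51), -1) = Pow(-51, -1) = Rational(-1, 51)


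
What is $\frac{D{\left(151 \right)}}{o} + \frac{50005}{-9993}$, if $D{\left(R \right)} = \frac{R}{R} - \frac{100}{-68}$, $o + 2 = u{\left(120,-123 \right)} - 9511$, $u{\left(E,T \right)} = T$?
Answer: $- \frac{1365306461}{272828886} \approx -5.0043$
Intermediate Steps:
$o = -9636$ ($o = -2 - 9634 = -9636$)
$D{\left(R \right)} = \frac{42}{17}$ ($D{\left(R \right)} = 1 - - \frac{25}{17} = 1 + \frac{25}{17} = \frac{42}{17}$)
$\frac{D{\left(151 \right)}}{o} + \frac{50005}{-9993} = \frac{42}{17 \left(-9636\right)} + \frac{50005}{-9993} = \frac{42}{17} \left(- \frac{1}{9636}\right) + 50005 \left(- \frac{1}{9993}\right) = - \frac{7}{27302} - \frac{50005}{9993} = - \frac{1365306461}{272828886}$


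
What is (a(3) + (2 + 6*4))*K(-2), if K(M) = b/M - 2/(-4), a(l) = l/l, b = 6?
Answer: -135/2 ≈ -67.500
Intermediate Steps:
a(l) = 1
K(M) = ½ + 6/M (K(M) = 6/M - 2/(-4) = 6/M - 2*(-¼) = 6/M + ½ = ½ + 6/M)
(a(3) + (2 + 6*4))*K(-2) = (1 + (2 + 6*4))*((½)*(12 - 2)/(-2)) = (1 + (2 + 24))*((½)*(-½)*10) = (1 + 26)*(-5/2) = 27*(-5/2) = -135/2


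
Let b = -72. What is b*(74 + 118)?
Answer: -13824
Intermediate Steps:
b*(74 + 118) = -72*(74 + 118) = -72*192 = -13824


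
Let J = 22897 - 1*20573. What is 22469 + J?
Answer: 24793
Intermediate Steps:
J = 2324 (J = 22897 - 20573 = 2324)
22469 + J = 22469 + 2324 = 24793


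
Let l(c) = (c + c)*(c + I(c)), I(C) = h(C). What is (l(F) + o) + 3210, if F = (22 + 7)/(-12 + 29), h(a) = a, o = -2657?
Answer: 163181/289 ≈ 564.64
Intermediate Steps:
I(C) = C
F = 29/17 ≈ 1.7059
l(c) = 4*c**2 (l(c) = (c + c)*(c + c) = (2*c)*(2*c) = 4*c**2)
(l(F) + o) + 3210 = (4*(29/17)**2 - 2657) + 3210 = (4*(841/289) - 2657) + 3210 = (3364/289 - 2657) + 3210 = -764509/289 + 3210 = 163181/289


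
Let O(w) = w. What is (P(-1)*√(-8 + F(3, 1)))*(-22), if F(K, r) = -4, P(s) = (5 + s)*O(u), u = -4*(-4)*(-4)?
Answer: 11264*I*√3 ≈ 19510.0*I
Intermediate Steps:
u = -64 (u = 16*(-4) = -64)
P(s) = -320 - 64*s (P(s) = (5 + s)*(-64) = -320 - 64*s)
(P(-1)*√(-8 + F(3, 1)))*(-22) = ((-320 - 64*(-1))*√(-8 - 4))*(-22) = ((-320 + 64)*√(-12))*(-22) = -512*I*√3*(-22) = 11264*I*√3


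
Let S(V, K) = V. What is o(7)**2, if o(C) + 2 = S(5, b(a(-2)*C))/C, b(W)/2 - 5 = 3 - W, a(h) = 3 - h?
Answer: 81/49 ≈ 1.6531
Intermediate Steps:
b(W) = 16 - 2*W (b(W) = 10 + 2*(3 - W) = 10 + (6 - 2*W) = 16 - 2*W)
o(C) = -2 + 5/C
o(7)**2 = (-2 + 5/7)**2 = (-9/7)**2 = 81/49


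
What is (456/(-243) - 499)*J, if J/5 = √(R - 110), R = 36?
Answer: -202855*I*√74/81 ≈ -21544.0*I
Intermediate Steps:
J = 5*I*√74 (J = 5*√(36 - 110) = 5*√(-74) = 5*(I*√74) = 5*I*√74 ≈ 43.012*I)
(456/(-243) - 499)*J = (456/(-243) - 499)*(5*I*√74) = (456*(-1/243) - 499)*(5*I*√74) = (-152/81 - 499)*(5*I*√74) = -202855*I*√74/81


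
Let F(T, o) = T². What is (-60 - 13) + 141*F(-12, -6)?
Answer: 20231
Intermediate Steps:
(-60 - 13) + 141*F(-12, -6) = (-60 - 13) + 141*(-12)² = -73 + 141*144 = -73 + 20304 = 20231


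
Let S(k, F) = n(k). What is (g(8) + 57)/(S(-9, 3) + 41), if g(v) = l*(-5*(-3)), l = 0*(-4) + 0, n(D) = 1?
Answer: 19/14 ≈ 1.3571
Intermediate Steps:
S(k, F) = 1
l = 0 (l = 0 + 0 = 0)
g(v) = 0 (g(v) = 0*(-5*(-3)) = 0*15 = 0)
(g(8) + 57)/(S(-9, 3) + 41) = (0 + 57)/(1 + 41) = 57/42 = 57*(1/42) = 19/14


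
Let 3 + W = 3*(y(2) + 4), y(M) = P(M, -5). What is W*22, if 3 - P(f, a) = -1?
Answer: 462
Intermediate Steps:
P(f, a) = 4 (P(f, a) = 3 - 1*(-1) = 3 + 1 = 4)
y(M) = 4
W = 21 (W = -3 + 3*(4 + 4) = -3 + 3*8 = -3 + 24 = 21)
W*22 = 21*22 = 462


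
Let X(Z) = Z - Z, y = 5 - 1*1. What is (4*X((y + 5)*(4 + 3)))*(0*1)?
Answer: 0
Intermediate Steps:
y = 4 (y = 5 - 1 = 4)
X(Z) = 0
(4*X((y + 5)*(4 + 3)))*(0*1) = (4*0)*(0*1) = 0*0 = 0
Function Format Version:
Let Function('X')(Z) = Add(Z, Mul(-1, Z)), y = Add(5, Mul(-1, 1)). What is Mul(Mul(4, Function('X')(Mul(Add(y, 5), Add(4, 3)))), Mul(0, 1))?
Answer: 0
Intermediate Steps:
y = 4 (y = Add(5, -1) = 4)
Function('X')(Z) = 0
Mul(Mul(4, Function('X')(Mul(Add(y, 5), Add(4, 3)))), Mul(0, 1)) = Mul(Mul(4, 0), Mul(0, 1)) = Mul(0, 0) = 0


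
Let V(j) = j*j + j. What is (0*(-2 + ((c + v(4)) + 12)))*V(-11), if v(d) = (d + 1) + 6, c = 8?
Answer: 0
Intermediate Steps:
V(j) = j + j² (V(j) = j² + j = j + j²)
v(d) = 7 + d (v(d) = (1 + d) + 6 = 7 + d)
(0*(-2 + ((c + v(4)) + 12)))*V(-11) = (0*(-2 + ((8 + (7 + 4)) + 12)))*(-11*(1 - 11)) = (0*(-2 + ((8 + 11) + 12)))*(-11*(-10)) = (0*(-2 + (19 + 12)))*110 = (0*(-2 + 31))*110 = (0*29)*110 = 0*110 = 0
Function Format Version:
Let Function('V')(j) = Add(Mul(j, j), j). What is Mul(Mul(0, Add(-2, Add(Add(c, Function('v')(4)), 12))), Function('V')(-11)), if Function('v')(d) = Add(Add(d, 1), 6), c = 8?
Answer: 0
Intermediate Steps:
Function('V')(j) = Add(j, Pow(j, 2)) (Function('V')(j) = Add(Pow(j, 2), j) = Add(j, Pow(j, 2)))
Function('v')(d) = Add(7, d) (Function('v')(d) = Add(Add(1, d), 6) = Add(7, d))
Mul(Mul(0, Add(-2, Add(Add(c, Function('v')(4)), 12))), Function('V')(-11)) = Mul(Mul(0, Add(-2, Add(Add(8, Add(7, 4)), 12))), Mul(-11, Add(1, -11))) = Mul(Mul(0, Add(-2, Add(Add(8, 11), 12))), Mul(-11, -10)) = Mul(Mul(0, Add(-2, Add(19, 12))), 110) = Mul(Mul(0, Add(-2, 31)), 110) = Mul(Mul(0, 29), 110) = Mul(0, 110) = 0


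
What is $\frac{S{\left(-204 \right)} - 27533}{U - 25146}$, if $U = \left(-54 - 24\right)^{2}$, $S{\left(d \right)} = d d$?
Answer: $- \frac{14083}{19062} \approx -0.7388$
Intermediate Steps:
$S{\left(d \right)} = d^{2}$
$U = 6084$ ($U = \left(-78\right)^{2} = 6084$)
$\frac{S{\left(-204 \right)} - 27533}{U - 25146} = \frac{\left(-204\right)^{2} - 27533}{6084 - 25146} = \frac{41616 - 27533}{-19062} = 14083 \left(- \frac{1}{19062}\right) = - \frac{14083}{19062}$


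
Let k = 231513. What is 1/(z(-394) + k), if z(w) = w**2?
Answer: 1/386749 ≈ 2.5857e-6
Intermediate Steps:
1/(z(-394) + k) = 1/((-394)**2 + 231513) = 1/(155236 + 231513) = 1/386749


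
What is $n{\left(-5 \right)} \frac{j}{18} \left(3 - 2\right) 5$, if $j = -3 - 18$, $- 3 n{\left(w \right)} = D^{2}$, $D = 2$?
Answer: $\frac{70}{9} \approx 7.7778$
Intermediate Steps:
$n{\left(w \right)} = - \frac{4}{3}$ ($n{\left(w \right)} = - \frac{2^{2}}{3} = \left(- \frac{1}{3}\right) 4 = - \frac{4}{3}$)
$j = -21$ ($j = -3 - 18 = -21$)
$n{\left(-5 \right)} \frac{j}{18} \left(3 - 2\right) 5 = - \frac{4 \left(- \frac{21}{18}\right)}{3} \left(3 - 2\right) 5 = - \frac{4 \left(\left(-21\right) \frac{1}{18}\right)}{3} \cdot 1 \cdot 5 = \left(- \frac{4}{3}\right) \left(- \frac{7}{6}\right) 5 = \frac{14}{9} \cdot 5 = \frac{70}{9}$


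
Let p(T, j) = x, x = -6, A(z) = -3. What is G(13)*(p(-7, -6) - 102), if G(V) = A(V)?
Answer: 324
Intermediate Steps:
p(T, j) = -6
G(V) = -3
G(13)*(p(-7, -6) - 102) = -3*(-6 - 102) = -3*(-108) = 324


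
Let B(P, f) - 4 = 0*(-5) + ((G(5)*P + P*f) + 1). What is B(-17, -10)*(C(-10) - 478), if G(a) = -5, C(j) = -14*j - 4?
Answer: -88920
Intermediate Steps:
C(j) = -4 - 14*j
B(P, f) = 5 - 5*P + P*f (B(P, f) = 4 + (0*(-5) + ((-5*P + P*f) + 1)) = 4 + (0 + (1 - 5*P + P*f)) = 4 + (1 - 5*P + P*f) = 5 - 5*P + P*f)
B(-17, -10)*(C(-10) - 478) = (5 - 5*(-17) - 17*(-10))*((-4 - 14*(-10)) - 478) = (5 + 85 + 170)*((-4 + 140) - 478) = 260*(136 - 478) = 260*(-342) = -88920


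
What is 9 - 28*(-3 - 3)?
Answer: 177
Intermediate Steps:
9 - 28*(-3 - 3) = 9 - 28*(-6) = 9 - 14*(-12) = 9 + 168 = 177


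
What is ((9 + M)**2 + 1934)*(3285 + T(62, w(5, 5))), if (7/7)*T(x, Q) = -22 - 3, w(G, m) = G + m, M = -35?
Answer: 8508600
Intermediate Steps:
T(x, Q) = -25 (T(x, Q) = -22 - 3 = -25)
((9 + M)**2 + 1934)*(3285 + T(62, w(5, 5))) = ((9 - 35)**2 + 1934)*(3285 - 25) = ((-26)**2 + 1934)*3260 = (676 + 1934)*3260 = 2610*3260 = 8508600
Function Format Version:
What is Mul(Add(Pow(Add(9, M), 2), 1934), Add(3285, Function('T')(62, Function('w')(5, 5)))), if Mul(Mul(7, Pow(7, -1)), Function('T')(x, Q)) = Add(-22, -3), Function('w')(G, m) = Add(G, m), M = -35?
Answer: 8508600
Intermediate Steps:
Function('T')(x, Q) = -25 (Function('T')(x, Q) = Add(-22, -3) = -25)
Mul(Add(Pow(Add(9, M), 2), 1934), Add(3285, Function('T')(62, Function('w')(5, 5)))) = Mul(Add(Pow(Add(9, -35), 2), 1934), Add(3285, -25)) = Mul(Add(Pow(-26, 2), 1934), 3260) = Mul(Add(676, 1934), 3260) = Mul(2610, 3260) = 8508600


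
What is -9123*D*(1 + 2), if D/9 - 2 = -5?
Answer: 738963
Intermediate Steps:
D = -27 (D = 18 + 9*(-5) = 18 - 45 = -27)
-9123*D*(1 + 2) = -(-246321)*(1 + 2) = -(-246321)*3 = -9123*(-81) = 738963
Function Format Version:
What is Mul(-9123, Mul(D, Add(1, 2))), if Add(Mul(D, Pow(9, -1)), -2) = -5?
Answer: 738963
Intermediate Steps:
D = -27 (D = Add(18, Mul(9, -5)) = Add(18, -45) = -27)
Mul(-9123, Mul(D, Add(1, 2))) = Mul(-9123, Mul(-27, Add(1, 2))) = Mul(-9123, Mul(-27, 3)) = Mul(-9123, -81) = 738963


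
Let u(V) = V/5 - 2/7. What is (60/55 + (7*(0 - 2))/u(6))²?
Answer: 6265009/30976 ≈ 202.25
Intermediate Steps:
u(V) = -2/7 + V/5 (u(V) = V*(⅕) - 2*⅐ = V/5 - 2/7 = -2/7 + V/5)
(60/55 + (7*(0 - 2))/u(6))² = (60/55 + (7*(0 - 2))/(-2/7 + (⅕)*6))² = (60*(1/55) + (7*(-2))/(-2/7 + 6/5))² = (12/11 - 14/32/35)² = (12/11 - 14*35/32)² = (12/11 - 245/16)² = (-2503/176)² = 6265009/30976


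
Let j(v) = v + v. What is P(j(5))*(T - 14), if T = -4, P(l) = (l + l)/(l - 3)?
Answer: -360/7 ≈ -51.429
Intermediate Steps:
j(v) = 2*v
P(l) = 2*l/(-3 + l) (P(l) = (2*l)/(-3 + l) = 2*l/(-3 + l))
P(j(5))*(T - 14) = (2*(2*5)/(-3 + 2*5))*(-4 - 14) = (2*10/(-3 + 10))*(-18) = (2*10/7)*(-18) = (2*10*(1/7))*(-18) = (20/7)*(-18) = -360/7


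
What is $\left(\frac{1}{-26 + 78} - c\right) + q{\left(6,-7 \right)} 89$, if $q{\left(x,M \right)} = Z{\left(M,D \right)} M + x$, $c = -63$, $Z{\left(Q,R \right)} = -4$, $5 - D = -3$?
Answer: $\frac{160629}{52} \approx 3089.0$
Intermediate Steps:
$D = 8$ ($D = 5 - -3 = 5 + 3 = 8$)
$q{\left(x,M \right)} = x - 4 M$ ($q{\left(x,M \right)} = - 4 M + x = x - 4 M$)
$\left(\frac{1}{-26 + 78} - c\right) + q{\left(6,-7 \right)} 89 = \left(\frac{1}{-26 + 78} - -63\right) + \left(6 - -28\right) 89 = \left(\frac{1}{52} + 63\right) + \left(6 + 28\right) 89 = \left(\frac{1}{52} + 63\right) + 34 \cdot 89 = \frac{3277}{52} + 3026 = \frac{160629}{52}$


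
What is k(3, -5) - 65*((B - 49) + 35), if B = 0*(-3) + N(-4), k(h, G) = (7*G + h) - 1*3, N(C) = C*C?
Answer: -165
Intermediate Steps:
N(C) = C**2
k(h, G) = -3 + h + 7*G (k(h, G) = (h + 7*G) - 3 = -3 + h + 7*G)
B = 16 (B = 0*(-3) + (-4)**2 = 0 + 16 = 16)
k(3, -5) - 65*((B - 49) + 35) = (-3 + 3 + 7*(-5)) - 65*((16 - 49) + 35) = (-3 + 3 - 35) - 65*(-33 + 35) = -35 - 65*2 = -35 - 130 = -165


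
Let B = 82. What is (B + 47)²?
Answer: 16641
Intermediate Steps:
(B + 47)² = (82 + 47)² = 129² = 16641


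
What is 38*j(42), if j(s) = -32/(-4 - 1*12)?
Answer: 76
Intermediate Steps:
j(s) = 2 (j(s) = -32/(-4 - 12) = -32/(-16) = -32*(-1/16) = 2)
38*j(42) = 38*2 = 76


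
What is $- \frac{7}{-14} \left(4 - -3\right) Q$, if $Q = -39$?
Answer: $- \frac{273}{2} \approx -136.5$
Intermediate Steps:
$- \frac{7}{-14} \left(4 - -3\right) Q = - \frac{7}{-14} \left(4 - -3\right) \left(-39\right) = \left(-7\right) \left(- \frac{1}{14}\right) \left(4 + 3\right) \left(-39\right) = \frac{1}{2} \cdot 7 \left(-39\right) = \frac{7}{2} \left(-39\right) = - \frac{273}{2}$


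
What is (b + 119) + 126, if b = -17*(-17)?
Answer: 534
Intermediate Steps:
b = 289
(b + 119) + 126 = (289 + 119) + 126 = 408 + 126 = 534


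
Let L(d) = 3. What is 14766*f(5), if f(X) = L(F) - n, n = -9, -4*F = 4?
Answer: 177192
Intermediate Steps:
F = -1 (F = -1/4*4 = -1)
f(X) = 12 (f(X) = 3 - 1*(-9) = 3 + 9 = 12)
14766*f(5) = 14766*12 = 177192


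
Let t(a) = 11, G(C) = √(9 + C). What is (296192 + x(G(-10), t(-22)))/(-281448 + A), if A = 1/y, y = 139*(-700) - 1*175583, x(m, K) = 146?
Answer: -80865602454/76802374585 ≈ -1.0529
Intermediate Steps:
y = -272883 (y = -97300 - 175583 = -272883)
A = -1/272883 (A = 1/(-272883) = -1/272883 ≈ -3.6646e-6)
(296192 + x(G(-10), t(-22)))/(-281448 + A) = (296192 + 146)/(-281448 - 1/272883) = 296338/(-76802374585/272883) = 296338*(-272883/76802374585) = -80865602454/76802374585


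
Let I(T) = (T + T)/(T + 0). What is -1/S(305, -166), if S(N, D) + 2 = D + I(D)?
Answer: 1/166 ≈ 0.0060241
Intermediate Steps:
I(T) = 2 (I(T) = (2*T)/T = 2)
S(N, D) = D (S(N, D) = -2 + (D + 2) = -2 + (2 + D) = D)
-1/S(305, -166) = -1/(-166) = -1*(-1/166) = 1/166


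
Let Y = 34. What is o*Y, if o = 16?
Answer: 544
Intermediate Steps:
o*Y = 16*34 = 544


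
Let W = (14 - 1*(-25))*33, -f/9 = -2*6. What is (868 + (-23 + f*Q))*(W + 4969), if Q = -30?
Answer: -14983120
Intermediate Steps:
f = 108 (f = -(-18)*6 = -9*(-12) = 108)
W = 1287 (W = (14 + 25)*33 = 39*33 = 1287)
(868 + (-23 + f*Q))*(W + 4969) = (868 + (-23 + 108*(-30)))*(1287 + 4969) = (868 + (-23 - 3240))*6256 = (868 - 3263)*6256 = -2395*6256 = -14983120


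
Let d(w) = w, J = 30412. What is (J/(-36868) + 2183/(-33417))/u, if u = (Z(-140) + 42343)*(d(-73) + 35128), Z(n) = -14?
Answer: -274190162/457030334231653455 ≈ -5.9994e-10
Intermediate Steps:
u = 1483843095 (u = (-14 + 42343)*(-73 + 35128) = 42329*35055 = 1483843095)
(J/(-36868) + 2183/(-33417))/u = (30412/(-36868) + 2183/(-33417))/1483843095 = (30412*(-1/36868) + 2183*(-1/33417))*(1/1483843095) = (-7603/9217 - 2183/33417)*(1/1483843095) = -274190162/308004489*1/1483843095 = -274190162/457030334231653455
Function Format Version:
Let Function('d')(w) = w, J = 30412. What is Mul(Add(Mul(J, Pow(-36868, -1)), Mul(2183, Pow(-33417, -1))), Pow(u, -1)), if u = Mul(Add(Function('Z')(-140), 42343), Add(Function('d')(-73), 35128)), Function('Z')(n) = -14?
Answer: Rational(-274190162, 457030334231653455) ≈ -5.9994e-10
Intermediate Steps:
u = 1483843095 (u = Mul(Add(-14, 42343), Add(-73, 35128)) = Mul(42329, 35055) = 1483843095)
Mul(Add(Mul(J, Pow(-36868, -1)), Mul(2183, Pow(-33417, -1))), Pow(u, -1)) = Mul(Add(Mul(30412, Pow(-36868, -1)), Mul(2183, Pow(-33417, -1))), Pow(1483843095, -1)) = Mul(Add(Mul(30412, Rational(-1, 36868)), Mul(2183, Rational(-1, 33417))), Rational(1, 1483843095)) = Mul(Add(Rational(-7603, 9217), Rational(-2183, 33417)), Rational(1, 1483843095)) = Mul(Rational(-274190162, 308004489), Rational(1, 1483843095)) = Rational(-274190162, 457030334231653455)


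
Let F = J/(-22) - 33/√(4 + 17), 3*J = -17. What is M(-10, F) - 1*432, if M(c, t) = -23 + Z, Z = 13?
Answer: -442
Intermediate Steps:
J = -17/3 (J = (⅓)*(-17) = -17/3 ≈ -5.6667)
F = 17/66 - 11*√21/7 (F = -17/3/(-22) - 33/√(4 + 17) = -17/3*(-1/22) - 33*√21/21 = 17/66 - 11*√21/7 ≈ -6.9436)
M(c, t) = -10 (M(c, t) = -23 + 13 = -10)
M(-10, F) - 1*432 = -10 - 1*432 = -10 - 432 = -442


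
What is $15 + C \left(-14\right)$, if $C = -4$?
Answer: $71$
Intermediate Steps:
$15 + C \left(-14\right) = 15 - -56 = 15 + 56 = 71$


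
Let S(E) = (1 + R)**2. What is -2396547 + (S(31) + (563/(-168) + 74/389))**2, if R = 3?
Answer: -10234669990830239/4270883904 ≈ -2.3964e+6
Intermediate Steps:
S(E) = 16 (S(E) = (1 + 3)**2 = 4**2 = 16)
-2396547 + (S(31) + (563/(-168) + 74/389))**2 = -2396547 + (16 + (563/(-168) + 74/389))**2 = -2396547 + (16 + (563*(-1/168) + 74*(1/389)))**2 = -2396547 + (16 + (-563/168 + 74/389))**2 = -2396547 + (16 - 206575/65352)**2 = -2396547 + (839057/65352)**2 = -2396547 + 704016649249/4270883904 = -10234669990830239/4270883904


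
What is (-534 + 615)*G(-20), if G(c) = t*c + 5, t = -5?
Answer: 8505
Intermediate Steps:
G(c) = 5 - 5*c (G(c) = -5*c + 5 = 5 - 5*c)
(-534 + 615)*G(-20) = (-534 + 615)*(5 - 5*(-20)) = 81*(5 + 100) = 81*105 = 8505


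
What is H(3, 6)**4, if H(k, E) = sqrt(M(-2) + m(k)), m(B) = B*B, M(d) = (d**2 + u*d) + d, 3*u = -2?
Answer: 1369/9 ≈ 152.11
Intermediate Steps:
u = -2/3 (u = (1/3)*(-2) = -2/3 ≈ -0.66667)
M(d) = d**2 + d/3 (M(d) = (d**2 - 2*d/3) + d = d**2 + d/3)
m(B) = B**2
H(k, E) = sqrt(10/3 + k**2) (H(k, E) = sqrt(-2*(1/3 - 2) + k**2) = sqrt(-2*(-5/3) + k**2) = sqrt(10/3 + k**2))
H(3, 6)**4 = (sqrt(30 + 9*3**2)/3)**4 = (sqrt(30 + 9*9)/3)**4 = (sqrt(30 + 81)/3)**4 = (sqrt(111)/3)**4 = 1369/9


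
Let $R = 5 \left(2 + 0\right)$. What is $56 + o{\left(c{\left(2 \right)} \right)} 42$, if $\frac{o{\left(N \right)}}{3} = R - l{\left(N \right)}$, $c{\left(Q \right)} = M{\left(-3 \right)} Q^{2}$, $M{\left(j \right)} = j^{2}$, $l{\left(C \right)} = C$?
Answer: $-3220$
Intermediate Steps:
$c{\left(Q \right)} = 9 Q^{2}$ ($c{\left(Q \right)} = \left(-3\right)^{2} Q^{2} = 9 Q^{2}$)
$R = 10$ ($R = 5 \cdot 2 = 10$)
$o{\left(N \right)} = 30 - 3 N$ ($o{\left(N \right)} = 3 \left(10 - N\right) = 30 - 3 N$)
$56 + o{\left(c{\left(2 \right)} \right)} 42 = 56 + \left(30 - 3 \cdot 9 \cdot 2^{2}\right) 42 = 56 + \left(30 - 3 \cdot 9 \cdot 4\right) 42 = 56 + \left(30 - 108\right) 42 = 56 - 3276 = -3220$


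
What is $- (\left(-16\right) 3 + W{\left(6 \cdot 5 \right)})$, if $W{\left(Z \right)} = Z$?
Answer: $18$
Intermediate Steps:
$- (\left(-16\right) 3 + W{\left(6 \cdot 5 \right)}) = - (\left(-16\right) 3 + 6 \cdot 5) = - (-48 + 30) = \left(-1\right) \left(-18\right) = 18$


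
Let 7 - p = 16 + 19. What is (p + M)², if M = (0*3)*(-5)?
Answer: 784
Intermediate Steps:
p = -28 (p = 7 - (16 + 19) = 7 - 1*35 = 7 - 35 = -28)
M = 0 (M = 0*(-5) = 0)
(p + M)² = (-28 + 0)² = (-28)² = 784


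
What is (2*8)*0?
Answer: 0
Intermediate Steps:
(2*8)*0 = 16*0 = 0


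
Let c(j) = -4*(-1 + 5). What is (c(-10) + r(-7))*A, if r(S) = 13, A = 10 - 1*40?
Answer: 90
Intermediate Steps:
A = -30 (A = 10 - 40 = -30)
c(j) = -16 (c(j) = -4*4 = -16)
(c(-10) + r(-7))*A = (-16 + 13)*(-30) = -3*(-30) = 90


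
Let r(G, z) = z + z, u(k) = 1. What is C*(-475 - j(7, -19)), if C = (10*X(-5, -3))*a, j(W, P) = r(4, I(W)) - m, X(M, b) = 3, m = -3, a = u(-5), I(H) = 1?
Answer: -14400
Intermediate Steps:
a = 1
r(G, z) = 2*z
j(W, P) = 5 (j(W, P) = 2*1 - 1*(-3) = 2 + 3 = 5)
C = 30 (C = (10*3)*1 = 30*1 = 30)
C*(-475 - j(7, -19)) = 30*(-475 - 1*5) = 30*(-475 - 5) = 30*(-480) = -14400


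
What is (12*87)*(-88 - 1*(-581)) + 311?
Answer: 515003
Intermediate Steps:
(12*87)*(-88 - 1*(-581)) + 311 = 1044*(-88 + 581) + 311 = 1044*493 + 311 = 514692 + 311 = 515003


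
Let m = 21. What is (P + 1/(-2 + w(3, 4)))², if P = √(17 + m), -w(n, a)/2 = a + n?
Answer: 9729/256 - √38/8 ≈ 37.233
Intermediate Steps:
w(n, a) = -2*a - 2*n (w(n, a) = -2*(a + n) = -2*a - 2*n)
P = √38 (P = √(17 + 21) = √38 ≈ 6.1644)
(P + 1/(-2 + w(3, 4)))² = (√38 + 1/(-2 + (-2*4 - 2*3)))² = (√38 + 1/(-2 + (-8 - 6)))² = (√38 + 1/(-2 - 14))² = (√38 + 1/(-16))² = (√38 - 1/16)² = (-1/16 + √38)²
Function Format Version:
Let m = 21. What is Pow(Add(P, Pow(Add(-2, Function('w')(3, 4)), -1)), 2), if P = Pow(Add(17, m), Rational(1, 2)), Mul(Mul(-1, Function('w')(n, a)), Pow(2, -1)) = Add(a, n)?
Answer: Add(Rational(9729, 256), Mul(Rational(-1, 8), Pow(38, Rational(1, 2)))) ≈ 37.233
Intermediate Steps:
Function('w')(n, a) = Add(Mul(-2, a), Mul(-2, n)) (Function('w')(n, a) = Mul(-2, Add(a, n)) = Add(Mul(-2, a), Mul(-2, n)))
P = Pow(38, Rational(1, 2)) (P = Pow(Add(17, 21), Rational(1, 2)) = Pow(38, Rational(1, 2)) ≈ 6.1644)
Pow(Add(P, Pow(Add(-2, Function('w')(3, 4)), -1)), 2) = Pow(Add(Pow(38, Rational(1, 2)), Pow(Add(-2, Add(Mul(-2, 4), Mul(-2, 3))), -1)), 2) = Pow(Add(Pow(38, Rational(1, 2)), Pow(Add(-2, Add(-8, -6)), -1)), 2) = Pow(Add(Pow(38, Rational(1, 2)), Pow(Add(-2, -14), -1)), 2) = Pow(Add(Pow(38, Rational(1, 2)), Pow(-16, -1)), 2) = Pow(Add(Pow(38, Rational(1, 2)), Rational(-1, 16)), 2) = Pow(Add(Rational(-1, 16), Pow(38, Rational(1, 2))), 2)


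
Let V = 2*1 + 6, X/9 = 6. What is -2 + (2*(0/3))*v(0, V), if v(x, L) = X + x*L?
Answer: -2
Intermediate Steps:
X = 54 (X = 9*6 = 54)
V = 8 (V = 2 + 6 = 8)
v(x, L) = 54 + L*x (v(x, L) = 54 + x*L = 54 + L*x)
-2 + (2*(0/3))*v(0, V) = -2 + (2*(0/3))*(54 + 8*0) = -2 + (2*(0*(1/3)))*(54 + 0) = -2 + (2*0)*54 = -2 + 0*54 = -2 + 0 = -2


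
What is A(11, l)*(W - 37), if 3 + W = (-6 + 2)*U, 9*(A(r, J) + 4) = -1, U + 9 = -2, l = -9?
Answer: -148/9 ≈ -16.444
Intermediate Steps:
U = -11 (U = -9 - 2 = -11)
A(r, J) = -37/9 (A(r, J) = -4 + (⅑)*(-1) = -4 - ⅑ = -37/9)
W = 41 (W = -3 + (-6 + 2)*(-11) = -3 - 4*(-11) = -3 + 44 = 41)
A(11, l)*(W - 37) = -37*(41 - 37)/9 = -37/9*4 = -148/9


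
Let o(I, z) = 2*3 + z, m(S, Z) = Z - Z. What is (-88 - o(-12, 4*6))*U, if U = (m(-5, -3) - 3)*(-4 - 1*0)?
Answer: -1416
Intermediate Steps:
m(S, Z) = 0
o(I, z) = 6 + z
U = 12 (U = (0 - 3)*(-4 - 1*0) = -3*(-4 + 0) = -3*(-4) = 12)
(-88 - o(-12, 4*6))*U = (-88 - (6 + 4*6))*12 = (-88 - (6 + 24))*12 = (-88 - 1*30)*12 = (-88 - 30)*12 = -118*12 = -1416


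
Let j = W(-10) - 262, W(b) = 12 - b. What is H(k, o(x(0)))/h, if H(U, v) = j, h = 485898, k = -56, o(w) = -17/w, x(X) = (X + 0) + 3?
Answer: -40/80983 ≈ -0.00049393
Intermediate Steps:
x(X) = 3 + X (x(X) = X + 3 = 3 + X)
j = -240 (j = (12 - 1*(-10)) - 262 = (12 + 10) - 262 = 22 - 262 = -240)
H(U, v) = -240
H(k, o(x(0)))/h = -240/485898 = -240*1/485898 = -40/80983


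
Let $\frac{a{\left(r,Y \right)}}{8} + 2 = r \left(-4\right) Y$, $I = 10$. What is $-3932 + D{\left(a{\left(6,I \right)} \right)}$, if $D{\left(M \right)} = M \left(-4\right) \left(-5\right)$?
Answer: $-42652$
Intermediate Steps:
$a{\left(r,Y \right)} = -16 - 32 Y r$ ($a{\left(r,Y \right)} = -16 + 8 r \left(-4\right) Y = -16 + 8 - 4 r Y = -16 + 8 \left(- 4 Y r\right) = -16 - 32 Y r$)
$D{\left(M \right)} = 20 M$ ($D{\left(M \right)} = - 4 M \left(-5\right) = 20 M$)
$-3932 + D{\left(a{\left(6,I \right)} \right)} = -3932 + 20 \left(-16 - 320 \cdot 6\right) = -3932 + 20 \left(-16 - 1920\right) = -3932 + 20 \left(-1936\right) = -3932 - 38720 = -42652$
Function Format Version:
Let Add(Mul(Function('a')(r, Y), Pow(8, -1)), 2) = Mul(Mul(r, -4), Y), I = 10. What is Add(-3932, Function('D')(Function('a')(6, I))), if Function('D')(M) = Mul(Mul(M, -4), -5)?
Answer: -42652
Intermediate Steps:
Function('a')(r, Y) = Add(-16, Mul(-32, Y, r)) (Function('a')(r, Y) = Add(-16, Mul(8, Mul(Mul(r, -4), Y))) = Add(-16, Mul(8, Mul(Mul(-4, r), Y))) = Add(-16, Mul(8, Mul(-4, Y, r))) = Add(-16, Mul(-32, Y, r)))
Function('D')(M) = Mul(20, M) (Function('D')(M) = Mul(Mul(-4, M), -5) = Mul(20, M))
Add(-3932, Function('D')(Function('a')(6, I))) = Add(-3932, Mul(20, Add(-16, Mul(-32, 10, 6)))) = Add(-3932, Mul(20, Add(-16, -1920))) = Add(-3932, Mul(20, -1936)) = Add(-3932, -38720) = -42652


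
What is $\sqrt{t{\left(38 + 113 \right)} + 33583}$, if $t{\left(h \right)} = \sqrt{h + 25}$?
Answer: $\sqrt{33583 + 4 \sqrt{11}} \approx 183.29$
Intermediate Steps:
$t{\left(h \right)} = \sqrt{25 + h}$
$\sqrt{t{\left(38 + 113 \right)} + 33583} = \sqrt{\sqrt{25 + \left(38 + 113\right)} + 33583} = \sqrt{\sqrt{25 + 151} + 33583} = \sqrt{\sqrt{176} + 33583} = \sqrt{4 \sqrt{11} + 33583} = \sqrt{33583 + 4 \sqrt{11}}$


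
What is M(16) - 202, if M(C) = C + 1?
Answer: -185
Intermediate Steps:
M(C) = 1 + C
M(16) - 202 = (1 + 16) - 202 = 17 - 202 = -185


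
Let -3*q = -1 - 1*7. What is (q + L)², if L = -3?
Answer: ⅑ ≈ 0.11111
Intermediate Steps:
q = 8/3 (q = -(-1 - 1*7)/3 = -(-1 - 7)/3 = -⅓*(-8) = 8/3 ≈ 2.6667)
(q + L)² = (8/3 - 3)² = (-⅓)² = ⅑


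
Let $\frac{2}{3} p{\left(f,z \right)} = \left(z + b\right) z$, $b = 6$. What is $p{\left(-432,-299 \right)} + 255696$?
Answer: $\frac{774213}{2} \approx 3.8711 \cdot 10^{5}$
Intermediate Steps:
$p{\left(f,z \right)} = \frac{3 z \left(6 + z\right)}{2}$ ($p{\left(f,z \right)} = \frac{3 \left(z + 6\right) z}{2} = \frac{3 \left(6 + z\right) z}{2} = \frac{3 z \left(6 + z\right)}{2}$)
$p{\left(-432,-299 \right)} + 255696 = \frac{3}{2} \left(-299\right) \left(6 - 299\right) + 255696 = \frac{3}{2} \left(-299\right) \left(-293\right) + 255696 = \frac{262821}{2} + 255696 = \frac{774213}{2}$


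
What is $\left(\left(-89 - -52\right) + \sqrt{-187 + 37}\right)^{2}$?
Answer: $1219 - 370 i \sqrt{6} \approx 1219.0 - 906.31 i$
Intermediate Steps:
$\left(\left(-89 - -52\right) + \sqrt{-187 + 37}\right)^{2} = \left(\left(-89 + 52\right) + \sqrt{-150}\right)^{2} = \left(-37 + 5 i \sqrt{6}\right)^{2}$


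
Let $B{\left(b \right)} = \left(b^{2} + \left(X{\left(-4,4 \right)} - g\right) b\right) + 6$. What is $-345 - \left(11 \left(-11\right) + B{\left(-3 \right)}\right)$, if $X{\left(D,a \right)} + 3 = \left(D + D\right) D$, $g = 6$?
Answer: $-170$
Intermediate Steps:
$X{\left(D,a \right)} = -3 + 2 D^{2}$ ($X{\left(D,a \right)} = -3 + \left(D + D\right) D = -3 + 2 D D = -3 + 2 D^{2}$)
$B{\left(b \right)} = 6 + b^{2} + 23 b$ ($B{\left(b \right)} = \left(b^{2} + \left(\left(-3 + 2 \left(-4\right)^{2}\right) - 6\right) b\right) + 6 = \left(b^{2} + \left(\left(-3 + 2 \cdot 16\right) - 6\right) b\right) + 6 = \left(b^{2} + \left(\left(-3 + 32\right) - 6\right) b\right) + 6 = \left(b^{2} + \left(29 - 6\right) b\right) + 6 = \left(b^{2} + 23 b\right) + 6 = 6 + b^{2} + 23 b$)
$-345 - \left(11 \left(-11\right) + B{\left(-3 \right)}\right) = -345 - \left(11 \left(-11\right) + \left(6 + \left(-3\right)^{2} + 23 \left(-3\right)\right)\right) = -345 - \left(-121 + \left(6 + 9 - 69\right)\right) = -345 - \left(-121 - 54\right) = -345 - -175 = -345 + 175 = -170$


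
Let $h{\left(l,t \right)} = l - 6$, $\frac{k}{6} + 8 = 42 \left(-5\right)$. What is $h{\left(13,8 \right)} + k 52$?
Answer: $-68009$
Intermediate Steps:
$k = -1308$ ($k = -48 + 6 \cdot 42 \left(-5\right) = -48 + 6 \left(-210\right) = -48 - 1260 = -1308$)
$h{\left(l,t \right)} = -6 + l$
$h{\left(13,8 \right)} + k 52 = \left(-6 + 13\right) - 68016 = 7 - 68016 = -68009$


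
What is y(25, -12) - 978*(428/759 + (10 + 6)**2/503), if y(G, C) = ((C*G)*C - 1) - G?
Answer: 321297978/127259 ≈ 2524.8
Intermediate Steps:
y(G, C) = -1 - G + G*C**2 (y(G, C) = (G*C**2 - 1) - G = (-1 + G*C**2) - G = -1 - G + G*C**2)
y(25, -12) - 978*(428/759 + (10 + 6)**2/503) = (-1 - 1*25 + 25*(-12)**2) - 978*(428/759 + (10 + 6)**2/503) = (-1 - 25 + 25*144) - 978*(428*(1/759) + 16**2*(1/503)) = (-1 - 25 + 3600) - 978*(428/759 + 256*(1/503)) = 3574 - 978*(428/759 + 256/503) = 3574 - 978*409588/381777 = 3574 - 133525688/127259 = 321297978/127259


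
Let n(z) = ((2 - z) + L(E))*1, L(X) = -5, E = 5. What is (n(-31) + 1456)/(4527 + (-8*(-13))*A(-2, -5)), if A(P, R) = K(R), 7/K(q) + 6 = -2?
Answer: 371/1109 ≈ 0.33454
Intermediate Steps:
K(q) = -7/8 (K(q) = 7/(-6 - 2) = 7/(-8) = 7*(-⅛) = -7/8)
A(P, R) = -7/8
n(z) = -3 - z (n(z) = ((2 - z) - 5)*1 = (-3 - z)*1 = -3 - z)
(n(-31) + 1456)/(4527 + (-8*(-13))*A(-2, -5)) = ((-3 - 1*(-31)) + 1456)/(4527 - 8*(-13)*(-7/8)) = ((-3 + 31) + 1456)/(4527 + 104*(-7/8)) = (28 + 1456)/(4527 - 91) = 1484/4436 = 1484*(1/4436) = 371/1109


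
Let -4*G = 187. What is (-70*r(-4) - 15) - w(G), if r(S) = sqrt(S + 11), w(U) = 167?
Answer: -182 - 70*sqrt(7) ≈ -367.20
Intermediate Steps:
G = -187/4 (G = -1/4*187 = -187/4 ≈ -46.750)
r(S) = sqrt(11 + S)
(-70*r(-4) - 15) - w(G) = (-70*sqrt(11 - 4) - 15) - 1*167 = (-70*sqrt(7) - 15) - 167 = (-15 - 70*sqrt(7)) - 167 = -182 - 70*sqrt(7)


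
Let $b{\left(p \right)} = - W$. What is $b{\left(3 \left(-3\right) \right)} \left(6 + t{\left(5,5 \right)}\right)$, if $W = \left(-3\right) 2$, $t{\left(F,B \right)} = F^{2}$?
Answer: $186$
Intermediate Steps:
$W = -6$
$b{\left(p \right)} = 6$ ($b{\left(p \right)} = \left(-1\right) \left(-6\right) = 6$)
$b{\left(3 \left(-3\right) \right)} \left(6 + t{\left(5,5 \right)}\right) = 6 \left(6 + 5^{2}\right) = 6 \left(6 + 25\right) = 6 \cdot 31 = 186$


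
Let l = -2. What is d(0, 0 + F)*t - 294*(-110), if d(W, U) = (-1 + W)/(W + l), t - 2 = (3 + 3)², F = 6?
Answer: 32359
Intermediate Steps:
t = 38 (t = 2 + (3 + 3)² = 2 + 6² = 2 + 36 = 38)
d(W, U) = (-1 + W)/(-2 + W) (d(W, U) = (-1 + W)/(W - 2) = (-1 + W)/(-2 + W))
d(0, 0 + F)*t - 294*(-110) = ((-1 + 0)/(-2 + 0))*38 - 294*(-110) = (-1/(-2))*38 + 32340 = -½*(-1)*38 + 32340 = (½)*38 + 32340 = 19 + 32340 = 32359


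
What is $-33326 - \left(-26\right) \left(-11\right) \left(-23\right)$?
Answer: $-26748$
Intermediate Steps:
$-33326 - \left(-26\right) \left(-11\right) \left(-23\right) = -33326 - 286 \left(-23\right) = -33326 - -6578 = -33326 + 6578 = -26748$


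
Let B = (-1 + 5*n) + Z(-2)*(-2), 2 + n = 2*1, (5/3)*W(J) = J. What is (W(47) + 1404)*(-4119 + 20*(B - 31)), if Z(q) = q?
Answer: -33506319/5 ≈ -6.7013e+6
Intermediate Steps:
W(J) = 3*J/5
n = 0 (n = -2 + 2*1 = -2 + 2 = 0)
B = 3 (B = (-1 + 5*0) - 2*(-2) = (-1 + 0) + 4 = -1 + 4 = 3)
(W(47) + 1404)*(-4119 + 20*(B - 31)) = ((⅗)*47 + 1404)*(-4119 + 20*(3 - 31)) = (141/5 + 1404)*(-4119 + 20*(-28)) = 7161*(-4119 - 560)/5 = (7161/5)*(-4679) = -33506319/5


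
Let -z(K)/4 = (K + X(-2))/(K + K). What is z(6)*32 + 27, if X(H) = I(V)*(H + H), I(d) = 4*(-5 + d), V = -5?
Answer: -5231/3 ≈ -1743.7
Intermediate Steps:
I(d) = -20 + 4*d
X(H) = -80*H (X(H) = (-20 + 4*(-5))*(H + H) = (-20 - 20)*(2*H) = -80*H)
z(K) = -2*(160 + K)/K (z(K) = -4*(K - 80*(-2))/(K + K) = -4*(K + 160)/(2*K) = -4*(160 + K)*1/(2*K) = -2*(160 + K)/K)
z(6)*32 + 27 = (-2 - 320/6)*32 + 27 = (-2 - 320*⅙)*32 + 27 = (-2 - 160/3)*32 + 27 = -166/3*32 + 27 = -5312/3 + 27 = -5231/3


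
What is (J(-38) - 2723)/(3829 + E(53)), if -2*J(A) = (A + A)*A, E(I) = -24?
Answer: -4167/3805 ≈ -1.0951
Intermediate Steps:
J(A) = -A² (J(A) = -(A + A)*A/2 = -2*A*A/2 = -A²)
(J(-38) - 2723)/(3829 + E(53)) = (-1*(-38)² - 2723)/(3829 - 24) = (-1*1444 - 2723)/3805 = (-1444 - 2723)*(1/3805) = -4167*1/3805 = -4167/3805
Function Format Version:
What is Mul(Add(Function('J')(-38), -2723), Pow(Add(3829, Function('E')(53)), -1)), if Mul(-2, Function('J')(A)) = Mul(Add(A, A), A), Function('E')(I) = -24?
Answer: Rational(-4167, 3805) ≈ -1.0951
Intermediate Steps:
Function('J')(A) = Mul(-1, Pow(A, 2)) (Function('J')(A) = Mul(Rational(-1, 2), Mul(Add(A, A), A)) = Mul(Rational(-1, 2), Mul(Mul(2, A), A)) = Mul(Rational(-1, 2), Mul(2, Pow(A, 2))) = Mul(-1, Pow(A, 2)))
Mul(Add(Function('J')(-38), -2723), Pow(Add(3829, Function('E')(53)), -1)) = Mul(Add(Mul(-1, Pow(-38, 2)), -2723), Pow(Add(3829, -24), -1)) = Mul(Add(Mul(-1, 1444), -2723), Pow(3805, -1)) = Mul(Add(-1444, -2723), Rational(1, 3805)) = Mul(-4167, Rational(1, 3805)) = Rational(-4167, 3805)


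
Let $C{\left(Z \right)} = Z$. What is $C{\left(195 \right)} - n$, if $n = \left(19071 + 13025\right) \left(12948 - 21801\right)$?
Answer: $284146083$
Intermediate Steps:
$n = -284145888$ ($n = 32096 \left(-8853\right) = -284145888$)
$C{\left(195 \right)} - n = 195 - -284145888 = 195 + 284145888 = 284146083$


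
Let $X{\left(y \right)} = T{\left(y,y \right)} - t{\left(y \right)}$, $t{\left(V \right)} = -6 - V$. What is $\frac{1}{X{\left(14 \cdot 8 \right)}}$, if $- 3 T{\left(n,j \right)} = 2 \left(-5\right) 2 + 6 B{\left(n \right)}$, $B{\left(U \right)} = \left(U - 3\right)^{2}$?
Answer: $- \frac{3}{70912} \approx -4.2306 \cdot 10^{-5}$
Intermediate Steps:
$B{\left(U \right)} = \left(-3 + U\right)^{2}$
$T{\left(n,j \right)} = \frac{20}{3} - 2 \left(-3 + n\right)^{2}$ ($T{\left(n,j \right)} = - \frac{2 \left(-5\right) 2 + 6 \left(-3 + n\right)^{2}}{3} = - \frac{\left(-10\right) 2 + 6 \left(-3 + n\right)^{2}}{3} = - \frac{-20 + 6 \left(-3 + n\right)^{2}}{3} = \frac{20}{3} - 2 \left(-3 + n\right)^{2}$)
$X{\left(y \right)} = \frac{38}{3} + y - 2 \left(-3 + y\right)^{2}$ ($X{\left(y \right)} = \left(\frac{20}{3} - 2 \left(-3 + y\right)^{2}\right) - \left(-6 - y\right) = \left(\frac{20}{3} - 2 \left(-3 + y\right)^{2}\right) + \left(6 + y\right) = \frac{38}{3} + y - 2 \left(-3 + y\right)^{2}$)
$\frac{1}{X{\left(14 \cdot 8 \right)}} = \frac{1}{- \frac{16}{3} - 2 \left(14 \cdot 8\right)^{2} + 13 \cdot 14 \cdot 8} = \frac{1}{- \frac{16}{3} - 2 \cdot 112^{2} + 13 \cdot 112} = \frac{1}{- \frac{16}{3} - 25088 + 1456} = \frac{1}{- \frac{70912}{3}} = - \frac{3}{70912}$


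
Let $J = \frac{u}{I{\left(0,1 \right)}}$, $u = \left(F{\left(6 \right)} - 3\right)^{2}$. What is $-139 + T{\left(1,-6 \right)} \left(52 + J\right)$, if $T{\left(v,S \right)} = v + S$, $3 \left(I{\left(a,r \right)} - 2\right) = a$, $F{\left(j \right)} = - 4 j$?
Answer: $- \frac{4443}{2} \approx -2221.5$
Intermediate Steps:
$I{\left(a,r \right)} = 2 + \frac{a}{3}$
$u = 729$ ($u = \left(\left(-4\right) 6 - 3\right)^{2} = \left(-24 - 3\right)^{2} = \left(-27\right)^{2} = 729$)
$J = \frac{729}{2}$ ($J = \frac{729}{2 + \frac{1}{3} \cdot 0} = \frac{729}{2 + 0} = \frac{729}{2} \approx 364.5$)
$T{\left(v,S \right)} = S + v$
$-139 + T{\left(1,-6 \right)} \left(52 + J\right) = -139 + \left(-6 + 1\right) \left(52 + \frac{729}{2}\right) = -139 - \frac{4165}{2} = - \frac{4443}{2}$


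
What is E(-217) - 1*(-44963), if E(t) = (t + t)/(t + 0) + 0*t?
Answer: 44965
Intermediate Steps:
E(t) = 2 (E(t) = (2*t)/t + 0 = 2 + 0 = 2)
E(-217) - 1*(-44963) = 2 - 1*(-44963) = 2 + 44963 = 44965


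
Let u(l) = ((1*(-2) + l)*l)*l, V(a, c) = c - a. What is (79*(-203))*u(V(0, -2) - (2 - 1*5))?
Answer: 16037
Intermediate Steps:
u(l) = l²*(-2 + l) (u(l) = ((-2 + l)*l)*l = (l*(-2 + l))*l = l²*(-2 + l))
(79*(-203))*u(V(0, -2) - (2 - 1*5)) = (79*(-203))*(((-2 - 1*0) - (2 - 1*5))²*(-2 + ((-2 - 1*0) - (2 - 1*5)))) = -16037*((-2 + 0) - (2 - 5))²*(-2 + ((-2 + 0) - (2 - 5))) = -16037*(-2 - 1*(-3))²*(-2 + (-2 - 1*(-3))) = -16037*(-2 + 3)²*(-2 + (-2 + 3)) = -16037*1²*(-2 + 1) = -16037*(-1) = 16037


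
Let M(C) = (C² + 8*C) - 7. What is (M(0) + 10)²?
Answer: 9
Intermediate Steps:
M(C) = -7 + C² + 8*C
(M(0) + 10)² = ((-7 + 0² + 8*0) + 10)² = ((-7 + 0 + 0) + 10)² = (-7 + 10)² = 3² = 9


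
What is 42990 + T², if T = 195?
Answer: 81015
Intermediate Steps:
42990 + T² = 42990 + 195² = 42990 + 38025 = 81015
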